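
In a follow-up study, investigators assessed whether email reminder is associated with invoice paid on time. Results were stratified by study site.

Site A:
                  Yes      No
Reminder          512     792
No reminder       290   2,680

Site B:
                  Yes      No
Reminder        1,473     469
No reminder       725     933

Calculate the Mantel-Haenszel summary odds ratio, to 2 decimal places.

4.74

OR_MH = Σ(aᵢdᵢ/nᵢ) / Σ(bᵢcᵢ/nᵢ), where nᵢ is the stratum total.
Stratum 1 (Site A): n = 4274; a·d/n = 512·2680/4274 = 321.0482; b·c/n = 792·290/4274 = 53.7389
Stratum 2 (Site B): n = 3600; a·d/n = 1473·933/3600 = 381.7525; b·c/n = 469·725/3600 = 94.4514
OR_MH = (321.0482 + 381.7525) / (53.7389 + 94.4514) = 702.8007 / 148.1903 = 4.74256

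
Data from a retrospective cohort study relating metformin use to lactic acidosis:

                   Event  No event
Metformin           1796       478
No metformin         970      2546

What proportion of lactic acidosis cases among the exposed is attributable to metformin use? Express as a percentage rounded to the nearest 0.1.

Cells: a = 1796, b = 478, c = 970, d = 2546.
Risk in exposed = 1796/2274 = 0.78980; risk in unexposed = 970/3516 = 0.27588.
RR = 0.78980/0.27588 = 2.86281
AR% = (RR − 1)/RR × 100 = (2.86281 − 1)/2.86281 × 100 = 65.0693%

65.1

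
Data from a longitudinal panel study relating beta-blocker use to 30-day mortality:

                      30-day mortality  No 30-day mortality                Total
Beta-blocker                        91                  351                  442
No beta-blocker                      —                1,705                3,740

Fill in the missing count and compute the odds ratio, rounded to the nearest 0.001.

The missing cell is in the unexposed row: 3740 − 1705 = 2035.
So a = 91, b = 351, c = 2035, d = 1705.
OR = (a·d)/(b·c) = (91 × 1705) / (351 × 2035) = 155155 / 714285 = 0.21722

0.217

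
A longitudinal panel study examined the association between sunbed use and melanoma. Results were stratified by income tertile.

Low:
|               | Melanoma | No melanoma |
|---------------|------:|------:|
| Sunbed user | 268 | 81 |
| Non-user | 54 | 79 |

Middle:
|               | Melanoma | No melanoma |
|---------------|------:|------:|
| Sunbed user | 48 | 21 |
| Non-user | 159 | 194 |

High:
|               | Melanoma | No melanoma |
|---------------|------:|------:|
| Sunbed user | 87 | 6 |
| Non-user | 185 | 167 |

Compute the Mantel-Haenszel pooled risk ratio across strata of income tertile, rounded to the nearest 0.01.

1.76

RR_MH = Σ(aᵢ·n₀ᵢ/nᵢ) / Σ(cᵢ·n₁ᵢ/nᵢ), with n₁ᵢ = aᵢ+bᵢ (exposed), n₀ᵢ = cᵢ+dᵢ (unexposed), nᵢ = n₁ᵢ+n₀ᵢ.
Stratum 1 (Low): n₁ = 349, n₀ = 133, n = 482; a·n₀/n = 268·133/482 = 73.9502; c·n₁/n = 54·349/482 = 39.0996
Stratum 2 (Middle): n₁ = 69, n₀ = 353, n = 422; a·n₀/n = 48·353/422 = 40.1517; c·n₁/n = 159·69/422 = 25.9976
Stratum 3 (High): n₁ = 93, n₀ = 352, n = 445; a·n₀/n = 87·352/445 = 68.8180; c·n₁/n = 185·93/445 = 38.6629
RR_MH = (73.9502 + 40.1517 + 68.8180) / (39.0996 + 25.9976 + 38.6629) = 182.9198 / 103.7601 = 1.76291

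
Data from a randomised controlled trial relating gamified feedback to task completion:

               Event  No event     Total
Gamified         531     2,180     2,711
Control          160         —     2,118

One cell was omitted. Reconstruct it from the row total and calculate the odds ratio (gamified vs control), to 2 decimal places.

The missing cell is in the unexposed row: 2118 − 160 = 1958.
So a = 531, b = 2180, c = 160, d = 1958.
OR = (a·d)/(b·c) = (531 × 1958) / (2180 × 160) = 1039698 / 348800 = 2.98079

2.98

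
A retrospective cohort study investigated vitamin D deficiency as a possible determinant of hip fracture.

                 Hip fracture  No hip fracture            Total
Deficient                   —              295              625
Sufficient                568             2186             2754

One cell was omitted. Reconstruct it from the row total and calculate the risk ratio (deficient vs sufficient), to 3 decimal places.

2.560

The missing cell is in the exposed row: 625 − 295 = 330.
So a = 330, b = 295, c = 568, d = 2186.
RR = [a/(a+b)] / [c/(c+d)] = (330/625) / (568/2754) = 0.52800/0.20625 = 2.56006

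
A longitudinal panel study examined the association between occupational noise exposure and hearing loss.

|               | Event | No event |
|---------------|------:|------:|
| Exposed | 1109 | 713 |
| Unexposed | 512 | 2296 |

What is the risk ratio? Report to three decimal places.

3.338

Cells: a = 1109, b = 713, c = 512, d = 2296.
Risk in exposed = 1109/1822 = 0.60867; risk in unexposed = 512/2808 = 0.18234.
RR = 0.60867 / 0.18234 = 3.33818
The risk among the exposed is 3.34 times that among the unexposed.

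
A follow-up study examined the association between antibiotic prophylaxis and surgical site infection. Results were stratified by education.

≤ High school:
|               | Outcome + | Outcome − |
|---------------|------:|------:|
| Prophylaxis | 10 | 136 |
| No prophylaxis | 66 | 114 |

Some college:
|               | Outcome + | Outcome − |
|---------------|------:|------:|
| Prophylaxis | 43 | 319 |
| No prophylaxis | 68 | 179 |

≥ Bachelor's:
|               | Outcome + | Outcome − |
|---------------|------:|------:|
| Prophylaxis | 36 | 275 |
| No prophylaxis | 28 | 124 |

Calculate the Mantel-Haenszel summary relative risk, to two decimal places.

RR_MH = Σ(aᵢ·n₀ᵢ/nᵢ) / Σ(cᵢ·n₁ᵢ/nᵢ), with n₁ᵢ = aᵢ+bᵢ (exposed), n₀ᵢ = cᵢ+dᵢ (unexposed), nᵢ = n₁ᵢ+n₀ᵢ.
Stratum 1 (≤ High school): n₁ = 146, n₀ = 180, n = 326; a·n₀/n = 10·180/326 = 5.5215; c·n₁/n = 66·146/326 = 29.5583
Stratum 2 (Some college): n₁ = 362, n₀ = 247, n = 609; a·n₀/n = 43·247/609 = 17.4401; c·n₁/n = 68·362/609 = 40.4204
Stratum 3 (≥ Bachelor's): n₁ = 311, n₀ = 152, n = 463; a·n₀/n = 36·152/463 = 11.8186; c·n₁/n = 28·311/463 = 18.8078
RR_MH = (5.5215 + 17.4401 + 11.8186) / (29.5583 + 40.4204 + 18.8078) = 34.7801 / 88.7864 = 0.39173

0.39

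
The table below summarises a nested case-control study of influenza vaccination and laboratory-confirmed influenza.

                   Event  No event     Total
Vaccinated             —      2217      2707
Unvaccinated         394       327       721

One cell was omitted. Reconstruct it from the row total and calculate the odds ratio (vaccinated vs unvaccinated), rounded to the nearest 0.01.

0.18

The missing cell is in the exposed row: 2707 − 2217 = 490.
So a = 490, b = 2217, c = 394, d = 327.
OR = (a·d)/(b·c) = (490 × 327) / (2217 × 394) = 160230 / 873498 = 0.18343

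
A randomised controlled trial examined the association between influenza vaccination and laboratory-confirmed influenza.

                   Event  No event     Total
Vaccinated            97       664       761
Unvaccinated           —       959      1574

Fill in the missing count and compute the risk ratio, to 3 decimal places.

The missing cell is in the unexposed row: 1574 − 959 = 615.
So a = 97, b = 664, c = 615, d = 959.
RR = [a/(a+b)] / [c/(c+d)] = (97/761) / (615/1574) = 0.12746/0.39072 = 0.32622

0.326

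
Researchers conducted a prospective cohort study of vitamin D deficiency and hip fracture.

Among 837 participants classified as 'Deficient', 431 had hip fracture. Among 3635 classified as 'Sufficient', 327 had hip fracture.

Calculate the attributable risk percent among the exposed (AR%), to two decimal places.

82.53

From the description: a = 431, b = 406, c = 327, d = 3308.
Risk in exposed = 431/837 = 0.51493; risk in unexposed = 327/3635 = 0.08996.
RR = 0.51493/0.08996 = 5.72412
AR% = (RR − 1)/RR × 100 = (5.72412 − 1)/5.72412 × 100 = 82.5301%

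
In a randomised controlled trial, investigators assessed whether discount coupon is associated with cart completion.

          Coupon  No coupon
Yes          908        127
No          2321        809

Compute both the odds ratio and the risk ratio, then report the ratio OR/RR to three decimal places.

Reading the table with exposure as columns: a = 908 (Coupon, case), b = 2321 (Coupon, non-case), c = 127 (No coupon, case), d = 809.
OR = (908·809)/(2321·127) = 734572/294767 = 2.49204
Risk in exposed = 908/3229 = 0.28120; risk in unexposed = 127/936 = 0.13568; RR = 2.07248
OR/RR = 2.49204 / 2.07248 = 1.20245
The outcome is not rare, so the OR lies further from 1 than the RR.

1.202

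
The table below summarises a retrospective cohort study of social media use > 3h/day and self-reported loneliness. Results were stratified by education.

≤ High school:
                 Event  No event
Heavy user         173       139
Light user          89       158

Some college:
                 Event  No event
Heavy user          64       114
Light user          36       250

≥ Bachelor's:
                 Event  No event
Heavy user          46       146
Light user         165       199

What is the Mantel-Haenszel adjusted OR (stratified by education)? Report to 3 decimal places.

1.344

OR_MH = Σ(aᵢdᵢ/nᵢ) / Σ(bᵢcᵢ/nᵢ), where nᵢ is the stratum total.
Stratum 1 (≤ High school): n = 559; a·d/n = 173·158/559 = 48.8980; b·c/n = 139·89/559 = 22.1306
Stratum 2 (Some college): n = 464; a·d/n = 64·250/464 = 34.4828; b·c/n = 114·36/464 = 8.8448
Stratum 3 (≥ Bachelor's): n = 556; a·d/n = 46·199/556 = 16.4640; b·c/n = 146·165/556 = 43.3273
OR_MH = (48.8980 + 34.4828 + 16.4640) / (22.1306 + 8.8448 + 43.3273) = 99.8448 / 74.3028 = 1.34376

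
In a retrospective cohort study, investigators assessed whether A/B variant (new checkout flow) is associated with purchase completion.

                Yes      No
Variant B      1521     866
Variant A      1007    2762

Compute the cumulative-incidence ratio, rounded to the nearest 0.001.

2.385

Cells: a = 1521, b = 866, c = 1007, d = 2762.
Risk in exposed = 1521/2387 = 0.63720; risk in unexposed = 1007/3769 = 0.26718.
RR = 0.63720 / 0.26718 = 2.38492
The risk among the exposed is 2.38 times that among the unexposed.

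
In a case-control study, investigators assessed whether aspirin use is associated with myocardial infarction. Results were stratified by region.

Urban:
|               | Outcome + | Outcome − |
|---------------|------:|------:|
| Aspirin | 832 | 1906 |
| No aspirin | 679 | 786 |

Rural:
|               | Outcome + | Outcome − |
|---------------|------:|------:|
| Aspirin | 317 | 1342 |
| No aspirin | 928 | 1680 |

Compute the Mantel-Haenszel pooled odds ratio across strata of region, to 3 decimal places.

0.468

OR_MH = Σ(aᵢdᵢ/nᵢ) / Σ(bᵢcᵢ/nᵢ), where nᵢ is the stratum total.
Stratum 1 (Urban): n = 4203; a·d/n = 832·786/4203 = 155.5917; b·c/n = 1906·679/4203 = 307.9167
Stratum 2 (Rural): n = 4267; a·d/n = 317·1680/4267 = 124.8090; b·c/n = 1342·928/4267 = 291.8622
OR_MH = (155.5917 + 124.8090) / (307.9167 + 291.8622) = 280.4007 / 599.7789 = 0.46751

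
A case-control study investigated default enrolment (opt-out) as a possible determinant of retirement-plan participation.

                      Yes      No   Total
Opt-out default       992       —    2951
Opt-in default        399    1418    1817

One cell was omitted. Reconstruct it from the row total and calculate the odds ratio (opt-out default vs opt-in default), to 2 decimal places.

1.80

The missing cell is in the exposed row: 2951 − 992 = 1959.
So a = 992, b = 1959, c = 399, d = 1418.
OR = (a·d)/(b·c) = (992 × 1418) / (1959 × 399) = 1406656 / 781641 = 1.79962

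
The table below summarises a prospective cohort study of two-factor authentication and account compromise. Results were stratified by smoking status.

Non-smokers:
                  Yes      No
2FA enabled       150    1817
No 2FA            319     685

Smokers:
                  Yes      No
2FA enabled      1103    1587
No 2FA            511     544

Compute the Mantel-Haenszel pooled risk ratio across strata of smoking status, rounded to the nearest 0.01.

RR_MH = Σ(aᵢ·n₀ᵢ/nᵢ) / Σ(cᵢ·n₁ᵢ/nᵢ), with n₁ᵢ = aᵢ+bᵢ (exposed), n₀ᵢ = cᵢ+dᵢ (unexposed), nᵢ = n₁ᵢ+n₀ᵢ.
Stratum 1 (Non-smokers): n₁ = 1967, n₀ = 1004, n = 2971; a·n₀/n = 150·1004/2971 = 50.6900; c·n₁/n = 319·1967/2971 = 211.1993
Stratum 2 (Smokers): n₁ = 2690, n₀ = 1055, n = 3745; a·n₀/n = 1103·1055/3745 = 310.7250; c·n₁/n = 511·2690/3745 = 367.0467
RR_MH = (50.6900 + 310.7250) / (211.1993 + 367.0467) = 361.4150 / 578.2460 = 0.62502

0.63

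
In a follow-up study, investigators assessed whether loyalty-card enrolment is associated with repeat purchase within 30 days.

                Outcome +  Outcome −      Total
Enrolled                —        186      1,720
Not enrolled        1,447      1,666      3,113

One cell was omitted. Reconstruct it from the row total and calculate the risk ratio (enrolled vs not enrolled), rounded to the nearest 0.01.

The missing cell is in the exposed row: 1720 − 186 = 1534.
So a = 1534, b = 186, c = 1447, d = 1666.
RR = [a/(a+b)] / [c/(c+d)] = (1534/1720) / (1447/3113) = 0.89186/0.46482 = 1.91870

1.92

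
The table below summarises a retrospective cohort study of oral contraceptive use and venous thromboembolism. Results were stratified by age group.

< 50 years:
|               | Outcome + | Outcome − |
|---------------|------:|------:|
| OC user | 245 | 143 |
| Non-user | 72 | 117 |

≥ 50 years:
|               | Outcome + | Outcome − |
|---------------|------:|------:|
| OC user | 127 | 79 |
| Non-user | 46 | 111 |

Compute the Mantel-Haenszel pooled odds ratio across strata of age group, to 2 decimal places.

3.18

OR_MH = Σ(aᵢdᵢ/nᵢ) / Σ(bᵢcᵢ/nᵢ), where nᵢ is the stratum total.
Stratum 1 (< 50 years): n = 577; a·d/n = 245·117/577 = 49.6794; b·c/n = 143·72/577 = 17.8440
Stratum 2 (≥ 50 years): n = 363; a·d/n = 127·111/363 = 38.8347; b·c/n = 79·46/363 = 10.0110
OR_MH = (49.6794 + 38.8347) / (17.8440 + 10.0110) = 88.5141 / 27.8550 = 3.17767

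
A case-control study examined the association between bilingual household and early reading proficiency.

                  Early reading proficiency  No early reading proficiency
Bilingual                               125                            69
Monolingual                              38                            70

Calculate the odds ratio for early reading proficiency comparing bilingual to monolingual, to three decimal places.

3.337

Cells: a = 125, b = 69, c = 38, d = 70.
OR = (a·d)/(b·c) = (125 × 70) / (69 × 38) = 8750 / 2622 = 3.33715
The odds of early reading proficiency are about 3.34 times as high in the bilingual group.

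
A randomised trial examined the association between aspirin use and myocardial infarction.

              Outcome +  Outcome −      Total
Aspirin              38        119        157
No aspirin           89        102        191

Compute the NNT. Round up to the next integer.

5

Risk in treated group = 38/157 = 0.24204; risk in control = 89/191 = 0.46597.
Absolute risk reduction = 0.46597 − 0.24204 = 0.22393
NNT = 1 / ARR = 1 / 0.22393 = 4.466 → round up → 5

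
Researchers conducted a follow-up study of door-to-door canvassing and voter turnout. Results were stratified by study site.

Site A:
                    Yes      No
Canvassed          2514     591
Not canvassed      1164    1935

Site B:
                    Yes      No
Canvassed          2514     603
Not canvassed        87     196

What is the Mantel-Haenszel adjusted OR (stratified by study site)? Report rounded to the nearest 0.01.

7.35

OR_MH = Σ(aᵢdᵢ/nᵢ) / Σ(bᵢcᵢ/nᵢ), where nᵢ is the stratum total.
Stratum 1 (Site A): n = 6204; a·d/n = 2514·1935/6204 = 784.1054; b·c/n = 591·1164/6204 = 110.8839
Stratum 2 (Site B): n = 3400; a·d/n = 2514·196/3400 = 144.9247; b·c/n = 603·87/3400 = 15.4297
OR_MH = (784.1054 + 144.9247) / (110.8839 + 15.4297) = 929.0301 / 126.3137 = 7.35495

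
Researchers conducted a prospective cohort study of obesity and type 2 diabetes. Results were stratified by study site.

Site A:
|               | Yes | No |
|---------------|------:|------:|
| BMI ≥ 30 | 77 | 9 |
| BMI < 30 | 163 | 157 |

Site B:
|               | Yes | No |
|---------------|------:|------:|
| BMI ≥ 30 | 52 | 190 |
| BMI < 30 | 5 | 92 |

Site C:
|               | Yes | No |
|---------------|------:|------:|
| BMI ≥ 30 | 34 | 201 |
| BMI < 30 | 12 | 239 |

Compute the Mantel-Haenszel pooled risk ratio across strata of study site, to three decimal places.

RR_MH = Σ(aᵢ·n₀ᵢ/nᵢ) / Σ(cᵢ·n₁ᵢ/nᵢ), with n₁ᵢ = aᵢ+bᵢ (exposed), n₀ᵢ = cᵢ+dᵢ (unexposed), nᵢ = n₁ᵢ+n₀ᵢ.
Stratum 1 (Site A): n₁ = 86, n₀ = 320, n = 406; a·n₀/n = 77·320/406 = 60.6897; c·n₁/n = 163·86/406 = 34.5271
Stratum 2 (Site B): n₁ = 242, n₀ = 97, n = 339; a·n₀/n = 52·97/339 = 14.8791; c·n₁/n = 5·242/339 = 3.5693
Stratum 3 (Site C): n₁ = 235, n₀ = 251, n = 486; a·n₀/n = 34·251/486 = 17.5597; c·n₁/n = 12·235/486 = 5.8025
RR_MH = (60.6897 + 14.8791 + 17.5597) / (34.5271 + 3.5693 + 5.8025) = 93.1284 / 43.8989 = 2.12143

2.121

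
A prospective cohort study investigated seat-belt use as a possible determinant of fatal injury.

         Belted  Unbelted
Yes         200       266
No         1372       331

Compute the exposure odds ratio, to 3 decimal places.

0.181

Reading the table with exposure as columns: a = 200 (Belted, case), b = 1372 (Belted, non-case), c = 266 (Unbelted, case), d = 331.
OR = (a·d)/(b·c) = (200 × 331) / (1372 × 266) = 66200 / 364952 = 0.18139
Exposure is associated with lower odds of fatal injury (OR = 0.18 < 1).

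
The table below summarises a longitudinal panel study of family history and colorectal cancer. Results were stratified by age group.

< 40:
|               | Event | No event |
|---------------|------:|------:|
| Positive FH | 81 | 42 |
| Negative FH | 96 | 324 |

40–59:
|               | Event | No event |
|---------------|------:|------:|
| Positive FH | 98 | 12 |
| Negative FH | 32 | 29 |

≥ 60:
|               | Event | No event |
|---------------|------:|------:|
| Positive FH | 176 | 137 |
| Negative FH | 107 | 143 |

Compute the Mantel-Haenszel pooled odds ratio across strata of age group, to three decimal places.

3.071

OR_MH = Σ(aᵢdᵢ/nᵢ) / Σ(bᵢcᵢ/nᵢ), where nᵢ is the stratum total.
Stratum 1 (< 40): n = 543; a·d/n = 81·324/543 = 48.3315; b·c/n = 42·96/543 = 7.4254
Stratum 2 (40–59): n = 171; a·d/n = 98·29/171 = 16.6199; b·c/n = 12·32/171 = 2.2456
Stratum 3 (≥ 60): n = 563; a·d/n = 176·143/563 = 44.7034; b·c/n = 137·107/563 = 26.0373
OR_MH = (48.3315 + 16.6199 + 44.7034) / (7.4254 + 2.2456 + 26.0373) = 109.6547 / 35.7083 = 3.07085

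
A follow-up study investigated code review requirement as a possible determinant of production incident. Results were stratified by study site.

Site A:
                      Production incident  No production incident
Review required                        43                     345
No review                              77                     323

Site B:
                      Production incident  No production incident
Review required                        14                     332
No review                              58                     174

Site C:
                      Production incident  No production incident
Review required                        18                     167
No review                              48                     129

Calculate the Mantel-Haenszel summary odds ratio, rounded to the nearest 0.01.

OR_MH = Σ(aᵢdᵢ/nᵢ) / Σ(bᵢcᵢ/nᵢ), where nᵢ is the stratum total.
Stratum 1 (Site A): n = 788; a·d/n = 43·323/788 = 17.6256; b·c/n = 345·77/788 = 33.7119
Stratum 2 (Site B): n = 578; a·d/n = 14·174/578 = 4.2145; b·c/n = 332·58/578 = 33.3149
Stratum 3 (Site C): n = 362; a·d/n = 18·129/362 = 6.4144; b·c/n = 167·48/362 = 22.1436
OR_MH = (17.6256 + 4.2145 + 6.4144) / (33.7119 + 33.3149 + 22.1436) = 28.2545 / 89.1705 = 0.31686

0.32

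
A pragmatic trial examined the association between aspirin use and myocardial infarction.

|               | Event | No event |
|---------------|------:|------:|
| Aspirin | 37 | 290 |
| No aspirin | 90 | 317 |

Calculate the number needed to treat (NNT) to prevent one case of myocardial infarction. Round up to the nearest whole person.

Risk in treated group = 37/327 = 0.11315; risk in control = 90/407 = 0.22113.
Absolute risk reduction = 0.22113 − 0.11315 = 0.10798
NNT = 1 / ARR = 1 / 0.10798 = 9.261 → round up → 10

10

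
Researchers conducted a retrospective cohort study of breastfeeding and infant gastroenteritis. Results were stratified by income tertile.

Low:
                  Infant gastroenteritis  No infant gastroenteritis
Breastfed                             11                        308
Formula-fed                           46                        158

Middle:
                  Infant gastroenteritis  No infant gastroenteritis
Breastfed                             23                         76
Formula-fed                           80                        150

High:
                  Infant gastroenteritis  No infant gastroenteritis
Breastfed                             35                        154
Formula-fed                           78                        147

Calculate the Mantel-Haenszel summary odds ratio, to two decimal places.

0.35

OR_MH = Σ(aᵢdᵢ/nᵢ) / Σ(bᵢcᵢ/nᵢ), where nᵢ is the stratum total.
Stratum 1 (Low): n = 523; a·d/n = 11·158/523 = 3.3231; b·c/n = 308·46/523 = 27.0899
Stratum 2 (Middle): n = 329; a·d/n = 23·150/329 = 10.4863; b·c/n = 76·80/329 = 18.4802
Stratum 3 (High): n = 414; a·d/n = 35·147/414 = 12.4275; b·c/n = 154·78/414 = 29.0145
OR_MH = (3.3231 + 10.4863 + 12.4275) / (27.0899 + 18.4802 + 29.0145) = 26.2370 / 74.5846 = 0.35177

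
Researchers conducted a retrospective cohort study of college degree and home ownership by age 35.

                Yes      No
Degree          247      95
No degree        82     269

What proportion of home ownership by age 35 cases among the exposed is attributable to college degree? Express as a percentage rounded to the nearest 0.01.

Cells: a = 247, b = 95, c = 82, d = 269.
Risk in exposed = 247/342 = 0.72222; risk in unexposed = 82/351 = 0.23362.
RR = 0.72222/0.23362 = 3.09146
AR% = (RR − 1)/RR × 100 = (3.09146 − 1)/3.09146 × 100 = 67.6529%

67.65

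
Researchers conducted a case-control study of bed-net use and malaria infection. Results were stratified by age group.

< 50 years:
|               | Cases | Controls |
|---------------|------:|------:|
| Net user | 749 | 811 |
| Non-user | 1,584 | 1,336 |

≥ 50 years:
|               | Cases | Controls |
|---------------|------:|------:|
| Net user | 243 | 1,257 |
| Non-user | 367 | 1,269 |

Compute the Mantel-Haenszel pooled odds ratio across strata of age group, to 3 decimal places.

0.741

OR_MH = Σ(aᵢdᵢ/nᵢ) / Σ(bᵢcᵢ/nᵢ), where nᵢ is the stratum total.
Stratum 1 (< 50 years): n = 4480; a·d/n = 749·1336/4480 = 223.3625; b·c/n = 811·1584/4480 = 286.7464
Stratum 2 (≥ 50 years): n = 3136; a·d/n = 243·1269/3136 = 98.3313; b·c/n = 1257·367/3136 = 147.1043
OR_MH = (223.3625 + 98.3313) / (286.7464 + 147.1043) = 321.6938 / 433.8507 = 0.74149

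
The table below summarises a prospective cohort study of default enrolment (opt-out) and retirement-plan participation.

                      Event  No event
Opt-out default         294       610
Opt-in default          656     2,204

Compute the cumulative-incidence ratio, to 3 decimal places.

Cells: a = 294, b = 610, c = 656, d = 2204.
Risk in exposed = 294/904 = 0.32522; risk in unexposed = 656/2860 = 0.22937.
RR = 0.32522 / 0.22937 = 1.41789
The risk among the exposed is 1.42 times that among the unexposed.

1.418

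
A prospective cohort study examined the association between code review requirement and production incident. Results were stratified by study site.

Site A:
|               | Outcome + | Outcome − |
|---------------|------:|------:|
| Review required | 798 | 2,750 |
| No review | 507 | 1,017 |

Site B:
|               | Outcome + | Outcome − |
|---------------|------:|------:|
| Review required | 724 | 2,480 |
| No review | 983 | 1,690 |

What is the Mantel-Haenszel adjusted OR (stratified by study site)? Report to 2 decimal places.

0.53

OR_MH = Σ(aᵢdᵢ/nᵢ) / Σ(bᵢcᵢ/nᵢ), where nᵢ is the stratum total.
Stratum 1 (Site A): n = 5072; a·d/n = 798·1017/5072 = 160.0091; b·c/n = 2750·507/5072 = 274.8916
Stratum 2 (Site B): n = 5877; a·d/n = 724·1690/5877 = 208.1947; b·c/n = 2480·983/5877 = 414.8103
OR_MH = (160.0091 + 208.1947) / (274.8916 + 414.8103) = 368.2037 / 689.7018 = 0.53386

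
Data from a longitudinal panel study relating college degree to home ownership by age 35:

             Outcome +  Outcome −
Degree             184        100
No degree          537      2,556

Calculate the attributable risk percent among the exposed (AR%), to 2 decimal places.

73.20

Cells: a = 184, b = 100, c = 537, d = 2556.
Risk in exposed = 184/284 = 0.64789; risk in unexposed = 537/3093 = 0.17362.
RR = 0.64789/0.17362 = 3.73169
AR% = (RR − 1)/RR × 100 = (3.73169 − 1)/3.73169 × 100 = 73.2025%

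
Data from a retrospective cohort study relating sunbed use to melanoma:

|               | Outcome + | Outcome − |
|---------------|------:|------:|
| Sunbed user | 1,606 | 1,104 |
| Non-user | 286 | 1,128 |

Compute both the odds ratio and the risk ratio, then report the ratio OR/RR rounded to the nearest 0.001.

1.958

Cells: a = 1606, b = 1104, c = 286, d = 1128.
OR = (1606·1128)/(1104·286) = 1811568/315744 = 5.73746
Risk in exposed = 1606/2710 = 0.59262; risk in unexposed = 286/1414 = 0.20226; RR = 2.92995
OR/RR = 5.73746 / 2.92995 = 1.95821
The outcome is not rare, so the OR lies further from 1 than the RR.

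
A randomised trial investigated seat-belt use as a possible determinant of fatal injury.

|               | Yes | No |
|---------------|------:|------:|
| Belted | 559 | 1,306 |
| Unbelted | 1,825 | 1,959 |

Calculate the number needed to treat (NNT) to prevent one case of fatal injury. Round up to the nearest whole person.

6

Risk in treated group = 559/1865 = 0.29973; risk in control = 1825/3784 = 0.48229.
Absolute risk reduction = 0.48229 − 0.29973 = 0.18256
NNT = 1 / ARR = 1 / 0.18256 = 5.478 → round up → 6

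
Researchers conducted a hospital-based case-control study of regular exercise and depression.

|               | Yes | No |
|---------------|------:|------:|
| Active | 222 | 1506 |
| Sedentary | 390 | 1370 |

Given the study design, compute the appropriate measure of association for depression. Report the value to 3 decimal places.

Cells: a = 222, b = 1506, c = 390, d = 1370.
This is a hospital-based case-control study: participants were sampled on outcome status, so risks in the source population cannot be estimated directly — relative risk is not valid here. The odds ratio is the appropriate measure.
OR = (a·d)/(b·c) = (222 × 1370) / (1506 × 390) = 304140 / 587340 = 0.51783

0.518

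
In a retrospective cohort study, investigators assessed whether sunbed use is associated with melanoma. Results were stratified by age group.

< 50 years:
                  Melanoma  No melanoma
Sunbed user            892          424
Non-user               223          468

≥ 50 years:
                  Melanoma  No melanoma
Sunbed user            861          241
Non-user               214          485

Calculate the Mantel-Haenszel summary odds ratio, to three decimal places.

5.807

OR_MH = Σ(aᵢdᵢ/nᵢ) / Σ(bᵢcᵢ/nᵢ), where nᵢ is the stratum total.
Stratum 1 (< 50 years): n = 2007; a·d/n = 892·468/2007 = 208.0000; b·c/n = 424·223/2007 = 47.1111
Stratum 2 (≥ 50 years): n = 1801; a·d/n = 861·485/1801 = 231.8629; b·c/n = 241·214/1801 = 28.6363
OR_MH = (208.0000 + 231.8629) / (47.1111 + 28.6363) = 439.8629 / 75.7474 = 5.80697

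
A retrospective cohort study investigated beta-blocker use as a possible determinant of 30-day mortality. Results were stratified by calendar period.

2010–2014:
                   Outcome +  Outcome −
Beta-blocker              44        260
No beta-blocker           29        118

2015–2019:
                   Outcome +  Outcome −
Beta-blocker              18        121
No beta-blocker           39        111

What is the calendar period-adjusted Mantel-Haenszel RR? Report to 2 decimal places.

0.62

RR_MH = Σ(aᵢ·n₀ᵢ/nᵢ) / Σ(cᵢ·n₁ᵢ/nᵢ), with n₁ᵢ = aᵢ+bᵢ (exposed), n₀ᵢ = cᵢ+dᵢ (unexposed), nᵢ = n₁ᵢ+n₀ᵢ.
Stratum 1 (2010–2014): n₁ = 304, n₀ = 147, n = 451; a·n₀/n = 44·147/451 = 14.3415; c·n₁/n = 29·304/451 = 19.5477
Stratum 2 (2015–2019): n₁ = 139, n₀ = 150, n = 289; a·n₀/n = 18·150/289 = 9.3426; c·n₁/n = 39·139/289 = 18.7578
RR_MH = (14.3415 + 9.3426) / (19.5477 + 18.7578) = 23.6840 / 38.3055 = 0.61829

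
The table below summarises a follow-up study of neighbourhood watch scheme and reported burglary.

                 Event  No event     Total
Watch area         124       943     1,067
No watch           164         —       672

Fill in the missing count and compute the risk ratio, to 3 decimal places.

The missing cell is in the unexposed row: 672 − 164 = 508.
So a = 124, b = 943, c = 164, d = 508.
RR = [a/(a+b)] / [c/(c+d)] = (124/1067) / (164/672) = 0.11621/0.24405 = 0.47619

0.476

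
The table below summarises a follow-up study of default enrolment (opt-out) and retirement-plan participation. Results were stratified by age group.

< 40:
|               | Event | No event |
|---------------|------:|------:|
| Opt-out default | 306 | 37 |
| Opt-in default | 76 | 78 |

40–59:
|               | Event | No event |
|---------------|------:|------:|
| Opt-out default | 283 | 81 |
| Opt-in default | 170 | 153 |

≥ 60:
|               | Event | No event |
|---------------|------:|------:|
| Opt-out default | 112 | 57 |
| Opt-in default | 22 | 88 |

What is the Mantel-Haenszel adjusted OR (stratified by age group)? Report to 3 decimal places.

OR_MH = Σ(aᵢdᵢ/nᵢ) / Σ(bᵢcᵢ/nᵢ), where nᵢ is the stratum total.
Stratum 1 (< 40): n = 497; a·d/n = 306·78/497 = 48.0241; b·c/n = 37·76/497 = 5.6579
Stratum 2 (40–59): n = 687; a·d/n = 283·153/687 = 63.0262; b·c/n = 81·170/687 = 20.0437
Stratum 3 (≥ 60): n = 279; a·d/n = 112·88/279 = 35.3262; b·c/n = 57·22/279 = 4.4946
OR_MH = (48.0241 + 63.0262 + 35.3262) / (5.6579 + 20.0437 + 4.4946) = 146.3765 / 30.1962 = 4.84751

4.848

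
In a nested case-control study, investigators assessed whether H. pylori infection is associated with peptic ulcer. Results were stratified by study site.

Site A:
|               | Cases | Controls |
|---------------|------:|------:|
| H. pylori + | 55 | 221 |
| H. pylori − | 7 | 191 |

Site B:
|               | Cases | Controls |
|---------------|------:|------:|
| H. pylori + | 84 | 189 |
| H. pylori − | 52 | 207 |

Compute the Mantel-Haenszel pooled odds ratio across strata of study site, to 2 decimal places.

OR_MH = Σ(aᵢdᵢ/nᵢ) / Σ(bᵢcᵢ/nᵢ), where nᵢ is the stratum total.
Stratum 1 (Site A): n = 474; a·d/n = 55·191/474 = 22.1624; b·c/n = 221·7/474 = 3.2637
Stratum 2 (Site B): n = 532; a·d/n = 84·207/532 = 32.6842; b·c/n = 189·52/532 = 18.4737
OR_MH = (22.1624 + 32.6842) / (3.2637 + 18.4737) = 54.8467 / 21.7374 = 2.52315

2.52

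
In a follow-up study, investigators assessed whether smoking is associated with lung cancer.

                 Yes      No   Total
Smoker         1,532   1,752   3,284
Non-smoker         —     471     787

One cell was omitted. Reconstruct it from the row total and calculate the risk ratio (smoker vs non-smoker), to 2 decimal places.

The missing cell is in the unexposed row: 787 − 471 = 316.
So a = 1532, b = 1752, c = 316, d = 471.
RR = [a/(a+b)] / [c/(c+d)] = (1532/3284) / (316/787) = 0.46650/0.40152 = 1.16183

1.16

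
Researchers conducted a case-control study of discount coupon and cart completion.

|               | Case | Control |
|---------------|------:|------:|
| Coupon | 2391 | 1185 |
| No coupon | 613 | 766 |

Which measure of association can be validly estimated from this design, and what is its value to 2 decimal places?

2.52

Cells: a = 2391, b = 1185, c = 613, d = 766.
This is a case-control study: participants were sampled on outcome status, so risks in the source population cannot be estimated directly — relative risk is not valid here. The odds ratio is the appropriate measure.
OR = (a·d)/(b·c) = (2391 × 766) / (1185 × 613) = 1831506 / 726405 = 2.52133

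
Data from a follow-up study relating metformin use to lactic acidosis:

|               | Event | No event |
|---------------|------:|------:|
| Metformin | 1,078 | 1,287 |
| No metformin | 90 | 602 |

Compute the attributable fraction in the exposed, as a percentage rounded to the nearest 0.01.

71.47

Cells: a = 1078, b = 1287, c = 90, d = 602.
Risk in exposed = 1078/2365 = 0.45581; risk in unexposed = 90/692 = 0.13006.
RR = 0.45581/0.13006 = 3.50470
AR% = (RR − 1)/RR × 100 = (3.50470 − 1)/3.50470 × 100 = 71.4669%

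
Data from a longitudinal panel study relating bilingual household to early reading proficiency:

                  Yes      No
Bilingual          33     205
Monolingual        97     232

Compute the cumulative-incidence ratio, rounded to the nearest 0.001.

0.470

Cells: a = 33, b = 205, c = 97, d = 232.
Risk in exposed = 33/238 = 0.13866; risk in unexposed = 97/329 = 0.29483.
RR = 0.13866 / 0.29483 = 0.47029
The risk is 53% lower among the exposed than among the unexposed.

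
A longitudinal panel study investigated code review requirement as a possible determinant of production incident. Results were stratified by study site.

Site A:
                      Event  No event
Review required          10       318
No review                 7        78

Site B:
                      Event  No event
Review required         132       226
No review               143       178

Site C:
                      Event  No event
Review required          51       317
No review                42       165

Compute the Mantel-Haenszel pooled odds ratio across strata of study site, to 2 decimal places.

OR_MH = Σ(aᵢdᵢ/nᵢ) / Σ(bᵢcᵢ/nᵢ), where nᵢ is the stratum total.
Stratum 1 (Site A): n = 413; a·d/n = 10·78/413 = 1.8886; b·c/n = 318·7/413 = 5.3898
Stratum 2 (Site B): n = 679; a·d/n = 132·178/679 = 34.6038; b·c/n = 226·143/679 = 47.5965
Stratum 3 (Site C): n = 575; a·d/n = 51·165/575 = 14.6348; b·c/n = 317·42/575 = 23.1548
OR_MH = (1.8886 + 34.6038 + 14.6348) / (5.3898 + 47.5965 + 23.1548) = 51.1272 / 76.1411 = 0.67148

0.67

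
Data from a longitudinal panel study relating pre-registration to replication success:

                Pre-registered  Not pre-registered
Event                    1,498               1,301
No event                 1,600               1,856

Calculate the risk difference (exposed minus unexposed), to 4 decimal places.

0.0714

Reading the table with exposure as columns: a = 1498 (Pre-registered, case), b = 1600 (Pre-registered, non-case), c = 1301 (Not pre-registered, case), d = 1856.
Risk in exposed = 1498/3098 = 0.483538; risk in unexposed = 1301/3157 = 0.412100.
Risk difference = 0.483538 − 0.412100 = 0.071438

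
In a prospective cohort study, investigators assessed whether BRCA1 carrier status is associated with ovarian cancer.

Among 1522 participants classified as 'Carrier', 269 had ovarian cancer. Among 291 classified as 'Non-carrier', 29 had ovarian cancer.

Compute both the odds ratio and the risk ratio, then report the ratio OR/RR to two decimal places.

From the description: a = 269, b = 1253, c = 29, d = 262.
OR = (269·262)/(1253·29) = 70478/36337 = 1.93957
Risk in exposed = 269/1522 = 0.17674; risk in unexposed = 29/291 = 0.09966; RR = 1.77351
OR/RR = 1.93957 / 1.77351 = 1.09363
The outcome is not rare, so the OR lies further from 1 than the RR.

1.09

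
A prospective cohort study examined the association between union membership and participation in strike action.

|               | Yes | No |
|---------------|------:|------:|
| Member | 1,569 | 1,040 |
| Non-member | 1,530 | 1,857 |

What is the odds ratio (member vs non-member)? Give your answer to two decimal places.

1.83

Cells: a = 1569, b = 1040, c = 1530, d = 1857.
OR = (a·d)/(b·c) = (1569 × 1857) / (1040 × 1530) = 2913633 / 1591200 = 1.83109
The odds of participation in strike action are about 1.83 times as high in the member group.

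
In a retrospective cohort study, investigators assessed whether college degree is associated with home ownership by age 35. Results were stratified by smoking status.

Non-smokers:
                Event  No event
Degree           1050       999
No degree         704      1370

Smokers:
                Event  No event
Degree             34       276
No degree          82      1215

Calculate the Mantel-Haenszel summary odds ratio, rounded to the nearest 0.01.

2.03

OR_MH = Σ(aᵢdᵢ/nᵢ) / Σ(bᵢcᵢ/nᵢ), where nᵢ is the stratum total.
Stratum 1 (Non-smokers): n = 4123; a·d/n = 1050·1370/4123 = 348.8964; b·c/n = 999·704/4123 = 170.5787
Stratum 2 (Smokers): n = 1607; a·d/n = 34·1215/1607 = 25.7063; b·c/n = 276·82/1607 = 14.0834
OR_MH = (348.8964 + 25.7063) / (170.5787 + 14.0834) = 374.6027 / 184.6621 = 2.02858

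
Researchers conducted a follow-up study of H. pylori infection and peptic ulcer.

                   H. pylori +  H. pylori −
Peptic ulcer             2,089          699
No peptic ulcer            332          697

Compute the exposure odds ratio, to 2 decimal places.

6.27

Reading the table with exposure as columns: a = 2089 (H. pylori +, case), b = 332 (H. pylori +, non-case), c = 699 (H. pylori −, case), d = 697.
OR = (a·d)/(b·c) = (2089 × 697) / (332 × 699) = 1456033 / 232068 = 6.27417
The odds of peptic ulcer are about 6.27 times as high in the h. pylori + group.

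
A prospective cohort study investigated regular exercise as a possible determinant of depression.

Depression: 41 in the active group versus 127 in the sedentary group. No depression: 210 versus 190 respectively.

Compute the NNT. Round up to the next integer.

Risk in treated group = 41/251 = 0.16335; risk in control = 127/317 = 0.40063.
Absolute risk reduction = 0.40063 − 0.16335 = 0.23728
NNT = 1 / ARR = 1 / 0.23728 = 4.214 → round up → 5

5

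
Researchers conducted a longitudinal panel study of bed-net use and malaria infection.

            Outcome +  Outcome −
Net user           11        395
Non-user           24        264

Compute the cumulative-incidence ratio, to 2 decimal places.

Cells: a = 11, b = 395, c = 24, d = 264.
Risk in exposed = 11/406 = 0.02709; risk in unexposed = 24/288 = 0.08333.
RR = 0.02709 / 0.08333 = 0.32512
The risk is 67% lower among the exposed than among the unexposed.

0.33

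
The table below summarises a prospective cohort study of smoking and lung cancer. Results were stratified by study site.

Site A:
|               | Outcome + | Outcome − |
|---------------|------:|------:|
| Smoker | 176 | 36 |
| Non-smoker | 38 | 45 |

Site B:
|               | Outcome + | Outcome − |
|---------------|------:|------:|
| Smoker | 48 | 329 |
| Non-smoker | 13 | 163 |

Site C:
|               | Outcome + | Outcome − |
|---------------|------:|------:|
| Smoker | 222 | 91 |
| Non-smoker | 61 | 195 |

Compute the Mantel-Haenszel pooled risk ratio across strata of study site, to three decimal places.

2.362

RR_MH = Σ(aᵢ·n₀ᵢ/nᵢ) / Σ(cᵢ·n₁ᵢ/nᵢ), with n₁ᵢ = aᵢ+bᵢ (exposed), n₀ᵢ = cᵢ+dᵢ (unexposed), nᵢ = n₁ᵢ+n₀ᵢ.
Stratum 1 (Site A): n₁ = 212, n₀ = 83, n = 295; a·n₀/n = 176·83/295 = 49.5186; c·n₁/n = 38·212/295 = 27.3085
Stratum 2 (Site B): n₁ = 377, n₀ = 176, n = 553; a·n₀/n = 48·176/553 = 15.2767; c·n₁/n = 13·377/553 = 8.8626
Stratum 3 (Site C): n₁ = 313, n₀ = 256, n = 569; a·n₀/n = 222·256/569 = 99.8805; c·n₁/n = 61·313/569 = 33.5554
RR_MH = (49.5186 + 15.2767 + 99.8805) / (27.3085 + 8.8626 + 33.5554) = 164.6758 / 69.7264 = 2.36174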